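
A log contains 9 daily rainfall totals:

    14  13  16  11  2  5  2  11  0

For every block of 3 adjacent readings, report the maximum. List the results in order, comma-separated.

16, 16, 16, 11, 5, 11, 11

Sliding a size-3 window across the 9 values:
[14, 13, 16] → max 16
[13, 16, 11] → max 16
[16, 11, 2] → max 16
[11, 2, 5] → max 11
[2, 5, 2] → max 5
[5, 2, 11] → max 11
[2, 11, 0] → max 11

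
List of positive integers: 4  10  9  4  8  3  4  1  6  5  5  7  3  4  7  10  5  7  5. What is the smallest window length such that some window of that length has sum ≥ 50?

Extend right; whenever the sum reaches 50, record the length and shrink from the left:
add 4: running sum 4 < 50
add 10: running sum 14 < 50
add 9: running sum 23 < 50
add 4: running sum 27 < 50
add 8: running sum 35 < 50
add 3: running sum 38 < 50
add 4: running sum 42 < 50
add 1: running sum 43 < 50
add 6: running sum 49 < 50
add 5: shortest ending here [10, 9, 4, 8, 3, 4, 1, 6, 5] sum 50, len 9
add 5: shortest ending here [10, 9, 4, 8, 3, 4, 1, 6, 5, 5] sum 55, len 10
add 7: shortest ending here [9, 4, 8, 3, 4, 1, 6, 5, 5, 7] sum 52, len 10
add 3: shortest ending here [9, 4, 8, 3, 4, 1, 6, 5, 5, 7, 3] sum 55, len 11
add 4: shortest ending here [4, 8, 3, 4, 1, 6, 5, 5, 7, 3, 4] sum 50, len 11
add 7: shortest ending here [8, 3, 4, 1, 6, 5, 5, 7, 3, 4, 7] sum 53, len 11
add 10: shortest ending here [4, 1, 6, 5, 5, 7, 3, 4, 7, 10] sum 52, len 10
add 5: shortest ending here [6, 5, 5, 7, 3, 4, 7, 10, 5] sum 52, len 9
add 7: shortest ending here [5, 5, 7, 3, 4, 7, 10, 5, 7] sum 53, len 9
add 5: shortest ending here [5, 7, 3, 4, 7, 10, 5, 7, 5] sum 53, len 9
Shortest qualifying length: 9.

9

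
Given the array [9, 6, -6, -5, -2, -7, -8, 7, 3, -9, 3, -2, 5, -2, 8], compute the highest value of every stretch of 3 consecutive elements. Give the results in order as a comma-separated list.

9, 6, -2, -2, -2, 7, 7, 7, 3, 3, 5, 5, 8

(9, 6, -6) → max 9
(6, -6, -5) → max 6
(-6, -5, -2) → max -2
(-5, -2, -7) → max -2
(-2, -7, -8) → max -2
(-7, -8, 7) → max 7
(-8, 7, 3) → max 7
(7, 3, -9) → max 7
(3, -9, 3) → max 3
(-9, 3, -2) → max 3
(3, -2, 5) → max 5
(-2, 5, -2) → max 5
(5, -2, 8) → max 8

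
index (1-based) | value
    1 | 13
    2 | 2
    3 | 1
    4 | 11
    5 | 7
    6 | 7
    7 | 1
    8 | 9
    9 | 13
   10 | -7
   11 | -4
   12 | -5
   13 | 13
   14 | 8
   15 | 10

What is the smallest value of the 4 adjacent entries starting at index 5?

1

Elements at indices 5..8: 7, 7, 1, 9
min(7, 7, 1, 9) = 1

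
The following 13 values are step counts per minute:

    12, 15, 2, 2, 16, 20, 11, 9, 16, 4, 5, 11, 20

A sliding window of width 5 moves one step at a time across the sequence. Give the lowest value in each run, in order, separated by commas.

12 15 2 2 16 → min 2
15 2 2 16 20 → min 2
2 2 16 20 11 → min 2
2 16 20 11 9 → min 2
16 20 11 9 16 → min 9
20 11 9 16 4 → min 4
11 9 16 4 5 → min 4
9 16 4 5 11 → min 4
16 4 5 11 20 → min 4

2, 2, 2, 2, 9, 4, 4, 4, 4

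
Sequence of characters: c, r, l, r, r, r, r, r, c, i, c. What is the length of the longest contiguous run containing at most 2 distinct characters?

Extend right; when distinct count exceeds 2, shrink from the left:
[c] 1 distinct, len 1
[c, r] 2 distinct, len 2
[r, l] 2 distinct, len 2
[r, l, r] 2 distinct, len 3
[r, l, r, r] 2 distinct, len 4
[r, l, r, r, r] 2 distinct, len 5
[r, l, r, r, r, r] 2 distinct, len 6
[r, l, r, r, r, r, r] 2 distinct, len 7
[r, r, r, r, r, c] 2 distinct, len 6
[c, i] 2 distinct, len 2
[c, i, c] 2 distinct, len 3
Longest length with ≤2 distinct: 7.

7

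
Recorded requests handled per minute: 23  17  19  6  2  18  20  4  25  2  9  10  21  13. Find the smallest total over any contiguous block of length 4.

[23, 17, 19, 6] → sum 65
[17, 19, 6, 2] → sum 44
[19, 6, 2, 18] → sum 45
[6, 2, 18, 20] → sum 46
[2, 18, 20, 4] → sum 44
[18, 20, 4, 25] → sum 67
[20, 4, 25, 2] → sum 51
[4, 25, 2, 9] → sum 40
[25, 2, 9, 10] → sum 46
[2, 9, 10, 21] → sum 42
[9, 10, 21, 13] → sum 53
Smallest of these is 40.

40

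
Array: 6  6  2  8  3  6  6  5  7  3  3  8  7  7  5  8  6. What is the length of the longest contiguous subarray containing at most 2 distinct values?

3

add 6: window [6] (1 distinct), len 1
add 6: window [6, 6] (1 distinct), len 2
add 2: window [6, 6, 2] (2 distinct), len 3
add 8: window [2, 8] (2 distinct), len 2
add 3: window [8, 3] (2 distinct), len 2
add 6: window [3, 6] (2 distinct), len 2
add 6: window [3, 6, 6] (2 distinct), len 3
add 5: window [6, 6, 5] (2 distinct), len 3
add 7: window [5, 7] (2 distinct), len 2
add 3: window [7, 3] (2 distinct), len 2
add 3: window [7, 3, 3] (2 distinct), len 3
add 8: window [3, 3, 8] (2 distinct), len 3
add 7: window [8, 7] (2 distinct), len 2
add 7: window [8, 7, 7] (2 distinct), len 3
add 5: window [7, 7, 5] (2 distinct), len 3
add 8: window [5, 8] (2 distinct), len 2
add 6: window [8, 6] (2 distinct), len 2
Longest length with ≤2 distinct: 3.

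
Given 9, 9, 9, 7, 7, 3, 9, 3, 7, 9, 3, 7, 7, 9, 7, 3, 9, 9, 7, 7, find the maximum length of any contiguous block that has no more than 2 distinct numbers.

5

add 9: window [9] (1 distinct), len 1
add 9: window [9, 9] (1 distinct), len 2
add 9: window [9, 9, 9] (1 distinct), len 3
add 7: window [9, 9, 9, 7] (2 distinct), len 4
add 7: window [9, 9, 9, 7, 7] (2 distinct), len 5
add 3: window [7, 7, 3] (2 distinct), len 3
add 9: window [3, 9] (2 distinct), len 2
add 3: window [3, 9, 3] (2 distinct), len 3
add 7: window [3, 7] (2 distinct), len 2
add 9: window [7, 9] (2 distinct), len 2
add 3: window [9, 3] (2 distinct), len 2
add 7: window [3, 7] (2 distinct), len 2
add 7: window [3, 7, 7] (2 distinct), len 3
add 9: window [7, 7, 9] (2 distinct), len 3
add 7: window [7, 7, 9, 7] (2 distinct), len 4
add 3: window [7, 3] (2 distinct), len 2
add 9: window [3, 9] (2 distinct), len 2
add 9: window [3, 9, 9] (2 distinct), len 3
add 7: window [9, 9, 7] (2 distinct), len 3
add 7: window [9, 9, 7, 7] (2 distinct), len 4
Longest length with ≤2 distinct: 5.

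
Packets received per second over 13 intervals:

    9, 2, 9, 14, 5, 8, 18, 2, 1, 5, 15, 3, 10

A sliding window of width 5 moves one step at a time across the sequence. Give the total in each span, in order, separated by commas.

39, 38, 54, 47, 34, 34, 41, 26, 34

(9, 2, 9, 14, 5) → sum 39
(2, 9, 14, 5, 8) → sum 38
(9, 14, 5, 8, 18) → sum 54
(14, 5, 8, 18, 2) → sum 47
(5, 8, 18, 2, 1) → sum 34
(8, 18, 2, 1, 5) → sum 34
(18, 2, 1, 5, 15) → sum 41
(2, 1, 5, 15, 3) → sum 26
(1, 5, 15, 3, 10) → sum 34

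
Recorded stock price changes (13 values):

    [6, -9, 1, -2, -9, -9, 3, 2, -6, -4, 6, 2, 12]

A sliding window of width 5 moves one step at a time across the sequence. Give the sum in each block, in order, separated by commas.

-13, -28, -16, -15, -19, -14, 1, 0, 10

6 -9 1 -2 -9 → sum -13
-9 1 -2 -9 -9 → sum -28
1 -2 -9 -9 3 → sum -16
-2 -9 -9 3 2 → sum -15
-9 -9 3 2 -6 → sum -19
-9 3 2 -6 -4 → sum -14
3 2 -6 -4 6 → sum 1
2 -6 -4 6 2 → sum 0
-6 -4 6 2 12 → sum 10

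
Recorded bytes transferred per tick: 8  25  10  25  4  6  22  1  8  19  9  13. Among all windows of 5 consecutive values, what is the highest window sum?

72

[8, 25, 10, 25, 4] → sum 72
[25, 10, 25, 4, 6] → sum 70
[10, 25, 4, 6, 22] → sum 67
[25, 4, 6, 22, 1] → sum 58
[4, 6, 22, 1, 8] → sum 41
[6, 22, 1, 8, 19] → sum 56
[22, 1, 8, 19, 9] → sum 59
[1, 8, 19, 9, 13] → sum 50
Highest of these is 72.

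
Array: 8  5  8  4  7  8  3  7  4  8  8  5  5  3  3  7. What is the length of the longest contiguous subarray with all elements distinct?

4

[8] len 1
[8, 5] len 2
[5, 8] len 2
[5, 8, 4] len 3
[5, 8, 4, 7] len 4
[4, 7, 8] len 3
[4, 7, 8, 3] len 4
[8, 3, 7] len 3
[8, 3, 7, 4] len 4
[3, 7, 4, 8] len 4
[8] len 1
[8, 5] len 2
[5] len 1
[5, 3] len 2
[3] len 1
[3, 7] len 2
Longest all-distinct length: 4.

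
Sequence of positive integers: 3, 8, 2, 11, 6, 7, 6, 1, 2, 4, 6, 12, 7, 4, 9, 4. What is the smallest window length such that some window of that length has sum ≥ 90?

add 3: running sum 3 < 90
add 8: running sum 11 < 90
add 2: running sum 13 < 90
add 11: running sum 24 < 90
add 6: running sum 30 < 90
add 7: running sum 37 < 90
add 6: running sum 43 < 90
add 1: running sum 44 < 90
add 2: running sum 46 < 90
add 4: running sum 50 < 90
add 6: running sum 56 < 90
add 12: running sum 68 < 90
add 7: running sum 75 < 90
add 4: running sum 79 < 90
add 9: running sum 88 < 90
add 4: shortest ending here [3, 8, 2, 11, 6, 7, 6, 1, 2, 4, 6, 12, 7, 4, 9, 4] sum 92, len 16
Shortest qualifying length: 16.

16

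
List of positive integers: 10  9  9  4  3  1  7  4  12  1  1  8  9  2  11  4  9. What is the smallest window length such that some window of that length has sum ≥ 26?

Extend right; whenever the sum reaches 26, record the length and shrink from the left:
add 10: running sum 10 < 26
add 9: running sum 19 < 26
end 2: [10, 9, 9] sum 28, len 3
end 3: [10, 9, 9, 4] sum 32, len 4
end 4: [10, 9, 9, 4, 3] sum 35, len 5
end 5: [9, 9, 4, 3, 1] sum 26, len 5
end 6: [9, 9, 4, 3, 1, 7] sum 33, len 6
end 7: [9, 4, 3, 1, 7, 4] sum 28, len 6
end 8: [3, 1, 7, 4, 12] sum 27, len 5
end 9: [3, 1, 7, 4, 12, 1] sum 28, len 6
end 10: [1, 7, 4, 12, 1, 1] sum 26, len 6
end 11: [4, 12, 1, 1, 8] sum 26, len 5
end 12: [12, 1, 1, 8, 9] sum 31, len 5
end 13: [12, 1, 1, 8, 9, 2] sum 33, len 6
end 14: [8, 9, 2, 11] sum 30, len 4
end 15: [9, 2, 11, 4] sum 26, len 4
end 16: [2, 11, 4, 9] sum 26, len 4
Shortest qualifying length: 3.

3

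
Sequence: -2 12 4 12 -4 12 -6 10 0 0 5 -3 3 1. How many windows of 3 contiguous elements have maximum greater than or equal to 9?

8

-2 12 4 → max 12  ≥ 9 ✓
12 4 12 → max 12  ≥ 9 ✓
4 12 -4 → max 12  ≥ 9 ✓
12 -4 12 → max 12  ≥ 9 ✓
-4 12 -6 → max 12  ≥ 9 ✓
12 -6 10 → max 12  ≥ 9 ✓
-6 10 0 → max 10  ≥ 9 ✓
10 0 0 → max 10  ≥ 9 ✓
0 0 5 → max 5
0 5 -3 → max 5
5 -3 3 → max 5
-3 3 1 → max 3
8 windows satisfy the condition.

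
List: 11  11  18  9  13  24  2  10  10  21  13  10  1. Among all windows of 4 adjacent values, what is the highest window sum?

11 11 18 9 → sum 49
11 18 9 13 → sum 51
18 9 13 24 → sum 64
9 13 24 2 → sum 48
13 24 2 10 → sum 49
24 2 10 10 → sum 46
2 10 10 21 → sum 43
10 10 21 13 → sum 54
10 21 13 10 → sum 54
21 13 10 1 → sum 45
Highest of these is 64.

64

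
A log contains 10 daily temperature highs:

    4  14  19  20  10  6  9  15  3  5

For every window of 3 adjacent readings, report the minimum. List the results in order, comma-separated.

(4, 14, 19) → min 4
(14, 19, 20) → min 14
(19, 20, 10) → min 10
(20, 10, 6) → min 6
(10, 6, 9) → min 6
(6, 9, 15) → min 6
(9, 15, 3) → min 3
(15, 3, 5) → min 3

4, 14, 10, 6, 6, 6, 3, 3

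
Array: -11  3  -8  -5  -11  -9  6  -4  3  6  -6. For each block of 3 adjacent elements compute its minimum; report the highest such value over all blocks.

-4

[-11, 3, -8] → min -11
[3, -8, -5] → min -8
[-8, -5, -11] → min -11
[-5, -11, -9] → min -11
[-11, -9, 6] → min -11
[-9, 6, -4] → min -9
[6, -4, 3] → min -4
[-4, 3, 6] → min -4
[3, 6, -6] → min -6
Highest of these is -4.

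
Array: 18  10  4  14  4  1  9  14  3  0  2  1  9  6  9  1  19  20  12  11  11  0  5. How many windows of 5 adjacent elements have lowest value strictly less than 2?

17

18 10 4 14 4 → min 4
10 4 14 4 1 → min 1  < 2 ✓
4 14 4 1 9 → min 1  < 2 ✓
14 4 1 9 14 → min 1  < 2 ✓
4 1 9 14 3 → min 1  < 2 ✓
1 9 14 3 0 → min 0  < 2 ✓
9 14 3 0 2 → min 0  < 2 ✓
14 3 0 2 1 → min 0  < 2 ✓
3 0 2 1 9 → min 0  < 2 ✓
0 2 1 9 6 → min 0  < 2 ✓
2 1 9 6 9 → min 1  < 2 ✓
1 9 6 9 1 → min 1  < 2 ✓
9 6 9 1 19 → min 1  < 2 ✓
6 9 1 19 20 → min 1  < 2 ✓
9 1 19 20 12 → min 1  < 2 ✓
1 19 20 12 11 → min 1  < 2 ✓
19 20 12 11 11 → min 11
20 12 11 11 0 → min 0  < 2 ✓
12 11 11 0 5 → min 0  < 2 ✓
17 windows satisfy the condition.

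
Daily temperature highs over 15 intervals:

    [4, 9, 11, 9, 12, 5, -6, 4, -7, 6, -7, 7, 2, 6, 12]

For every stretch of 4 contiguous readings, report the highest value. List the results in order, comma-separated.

11, 12, 12, 12, 12, 5, 6, 6, 7, 7, 7, 12

Sliding a size-4 window across the 15 values:
(4, 9, 11, 9) → max 11
(9, 11, 9, 12) → max 12
(11, 9, 12, 5) → max 12
(9, 12, 5, -6) → max 12
(12, 5, -6, 4) → max 12
(5, -6, 4, -7) → max 5
(-6, 4, -7, 6) → max 6
(4, -7, 6, -7) → max 6
(-7, 6, -7, 7) → max 7
(6, -7, 7, 2) → max 7
(-7, 7, 2, 6) → max 7
(7, 2, 6, 12) → max 12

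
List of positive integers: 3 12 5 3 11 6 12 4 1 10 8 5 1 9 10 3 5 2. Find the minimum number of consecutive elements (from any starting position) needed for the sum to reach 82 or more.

13

add 3: running sum 3 < 82
add 12: running sum 15 < 82
add 5: running sum 20 < 82
add 3: running sum 23 < 82
add 11: running sum 34 < 82
add 6: running sum 40 < 82
add 12: running sum 52 < 82
add 4: running sum 56 < 82
add 1: running sum 57 < 82
add 10: running sum 67 < 82
add 8: running sum 75 < 82
add 5: running sum 80 < 82
add 1: running sum 81 < 82
end 13: [12, 5, 3, 11, 6, 12, 4, 1, 10, 8, 5, 1, 9] sum 87, len 13
end 14: [5, 3, 11, 6, 12, 4, 1, 10, 8, 5, 1, 9, 10] sum 85, len 13
end 15: [3, 11, 6, 12, 4, 1, 10, 8, 5, 1, 9, 10, 3] sum 83, len 13
end 16: [11, 6, 12, 4, 1, 10, 8, 5, 1, 9, 10, 3, 5] sum 85, len 13
end 17: [11, 6, 12, 4, 1, 10, 8, 5, 1, 9, 10, 3, 5, 2] sum 87, len 14
Shortest qualifying length: 13.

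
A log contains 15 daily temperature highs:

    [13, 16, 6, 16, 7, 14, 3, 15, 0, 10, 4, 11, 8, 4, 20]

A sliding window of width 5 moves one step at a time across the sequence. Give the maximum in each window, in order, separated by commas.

16, 16, 16, 16, 15, 15, 15, 15, 11, 11, 20

[13, 16, 6, 16, 7] → max 16
[16, 6, 16, 7, 14] → max 16
[6, 16, 7, 14, 3] → max 16
[16, 7, 14, 3, 15] → max 16
[7, 14, 3, 15, 0] → max 15
[14, 3, 15, 0, 10] → max 15
[3, 15, 0, 10, 4] → max 15
[15, 0, 10, 4, 11] → max 15
[0, 10, 4, 11, 8] → max 11
[10, 4, 11, 8, 4] → max 11
[4, 11, 8, 4, 20] → max 20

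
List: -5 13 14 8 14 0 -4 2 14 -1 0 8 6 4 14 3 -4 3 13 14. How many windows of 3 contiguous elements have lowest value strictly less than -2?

-5 13 14 → min -5  < -2 ✓
13 14 8 → min 8
14 8 14 → min 8
8 14 0 → min 0
14 0 -4 → min -4  < -2 ✓
0 -4 2 → min -4  < -2 ✓
-4 2 14 → min -4  < -2 ✓
2 14 -1 → min -1
14 -1 0 → min -1
-1 0 8 → min -1
0 8 6 → min 0
8 6 4 → min 4
6 4 14 → min 4
4 14 3 → min 3
14 3 -4 → min -4  < -2 ✓
3 -4 3 → min -4  < -2 ✓
-4 3 13 → min -4  < -2 ✓
3 13 14 → min 3
7 windows satisfy the condition.

7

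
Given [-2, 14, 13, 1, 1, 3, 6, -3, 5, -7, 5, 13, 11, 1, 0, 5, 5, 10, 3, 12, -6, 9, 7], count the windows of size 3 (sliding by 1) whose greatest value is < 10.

9

-2 14 13 → max 14
14 13 1 → max 14
13 1 1 → max 13
1 1 3 → max 3  < 10 ✓
1 3 6 → max 6  < 10 ✓
3 6 -3 → max 6  < 10 ✓
6 -3 5 → max 6  < 10 ✓
-3 5 -7 → max 5  < 10 ✓
5 -7 5 → max 5  < 10 ✓
-7 5 13 → max 13
5 13 11 → max 13
13 11 1 → max 13
11 1 0 → max 11
1 0 5 → max 5  < 10 ✓
0 5 5 → max 5  < 10 ✓
5 5 10 → max 10
5 10 3 → max 10
10 3 12 → max 12
3 12 -6 → max 12
12 -6 9 → max 12
-6 9 7 → max 9  < 10 ✓
9 windows satisfy the condition.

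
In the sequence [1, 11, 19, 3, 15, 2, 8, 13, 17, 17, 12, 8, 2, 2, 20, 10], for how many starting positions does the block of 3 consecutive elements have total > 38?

2

(1, 11, 19) → sum 31
(11, 19, 3) → sum 33
(19, 3, 15) → sum 37
(3, 15, 2) → sum 20
(15, 2, 8) → sum 25
(2, 8, 13) → sum 23
(8, 13, 17) → sum 38
(13, 17, 17) → sum 47  > 38 ✓
(17, 17, 12) → sum 46  > 38 ✓
(17, 12, 8) → sum 37
(12, 8, 2) → sum 22
(8, 2, 2) → sum 12
(2, 2, 20) → sum 24
(2, 20, 10) → sum 32
2 windows satisfy the condition.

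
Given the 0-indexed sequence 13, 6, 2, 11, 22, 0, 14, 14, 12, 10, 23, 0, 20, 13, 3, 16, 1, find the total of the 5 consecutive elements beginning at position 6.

73

Elements at indices 6..10: 14, 14, 12, 10, 23
sum(14, 14, 12, 10, 23) = 73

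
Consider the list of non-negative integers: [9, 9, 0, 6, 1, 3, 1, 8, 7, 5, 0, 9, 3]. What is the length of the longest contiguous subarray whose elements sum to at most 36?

9

→ 9: sum 9, len 1
→ 9: sum 18, len 2
→ 0: sum 18, len 3
→ 6: sum 24, len 4
→ 1: sum 25, len 5
→ 3: sum 28, len 6
→ 1: sum 29, len 7
→ 8 (dropped 9): sum 28, len 7
→ 7: sum 35, len 8
→ 5 (dropped 9): sum 31, len 8
→ 0: sum 31, len 9
→ 9 (dropped 0, 6): sum 34, len 8
→ 3 (dropped 1): sum 36, len 8
Longest length seen: 9.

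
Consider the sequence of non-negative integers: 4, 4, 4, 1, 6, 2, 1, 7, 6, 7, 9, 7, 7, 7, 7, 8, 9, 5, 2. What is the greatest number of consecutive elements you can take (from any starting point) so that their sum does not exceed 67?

add 4: [4] sum 4, len 1
add 4: [4, 4] sum 8, len 2
add 4: [4, 4, 4] sum 12, len 3
add 1: [4, 4, 4, 1] sum 13, len 4
add 6: [4, 4, 4, 1, 6] sum 19, len 5
add 2: [4, 4, 4, 1, 6, 2] sum 21, len 6
add 1: [4, 4, 4, 1, 6, 2, 1] sum 22, len 7
add 7: [4, 4, 4, 1, 6, 2, 1, 7] sum 29, len 8
add 6: [4, 4, 4, 1, 6, 2, 1, 7, 6] sum 35, len 9
add 7: [4, 4, 4, 1, 6, 2, 1, 7, 6, 7] sum 42, len 10
add 9: [4, 4, 4, 1, 6, 2, 1, 7, 6, 7, 9] sum 51, len 11
add 7: [4, 4, 4, 1, 6, 2, 1, 7, 6, 7, 9, 7] sum 58, len 12
add 7: [4, 4, 4, 1, 6, 2, 1, 7, 6, 7, 9, 7, 7] sum 65, len 13
add 7: [4, 1, 6, 2, 1, 7, 6, 7, 9, 7, 7, 7] sum 64, len 12
add 7: [1, 6, 2, 1, 7, 6, 7, 9, 7, 7, 7, 7] sum 67, len 12
add 8: [1, 7, 6, 7, 9, 7, 7, 7, 7, 8] sum 66, len 10
add 9: [6, 7, 9, 7, 7, 7, 7, 8, 9] sum 67, len 9
add 5: [7, 9, 7, 7, 7, 7, 8, 9, 5] sum 66, len 9
add 2: [9, 7, 7, 7, 7, 8, 9, 5, 2] sum 61, len 9
Longest length seen: 13.

13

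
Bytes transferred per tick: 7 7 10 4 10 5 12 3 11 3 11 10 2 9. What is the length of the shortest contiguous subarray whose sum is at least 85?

add 7: running sum 7 < 85
add 7: running sum 14 < 85
add 10: running sum 24 < 85
add 4: running sum 28 < 85
add 10: running sum 38 < 85
add 5: running sum 43 < 85
add 12: running sum 55 < 85
add 3: running sum 58 < 85
add 11: running sum 69 < 85
add 3: running sum 72 < 85
add 11: running sum 83 < 85
end 11: [7, 10, 4, 10, 5, 12, 3, 11, 3, 11, 10] sum 86, len 11
end 12: [7, 10, 4, 10, 5, 12, 3, 11, 3, 11, 10, 2] sum 88, len 12
end 13: [10, 4, 10, 5, 12, 3, 11, 3, 11, 10, 2, 9] sum 90, len 12
Shortest qualifying length: 11.

11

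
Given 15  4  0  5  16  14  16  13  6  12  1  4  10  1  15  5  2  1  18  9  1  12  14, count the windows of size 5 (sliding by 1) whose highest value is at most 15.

15 4 0 5 16 → max 16
4 0 5 16 14 → max 16
0 5 16 14 16 → max 16
5 16 14 16 13 → max 16
16 14 16 13 6 → max 16
14 16 13 6 12 → max 16
16 13 6 12 1 → max 16
13 6 12 1 4 → max 13  ≤ 15 ✓
6 12 1 4 10 → max 12  ≤ 15 ✓
12 1 4 10 1 → max 12  ≤ 15 ✓
1 4 10 1 15 → max 15  ≤ 15 ✓
4 10 1 15 5 → max 15  ≤ 15 ✓
10 1 15 5 2 → max 15  ≤ 15 ✓
1 15 5 2 1 → max 15  ≤ 15 ✓
15 5 2 1 18 → max 18
5 2 1 18 9 → max 18
2 1 18 9 1 → max 18
1 18 9 1 12 → max 18
18 9 1 12 14 → max 18
7 windows satisfy the condition.

7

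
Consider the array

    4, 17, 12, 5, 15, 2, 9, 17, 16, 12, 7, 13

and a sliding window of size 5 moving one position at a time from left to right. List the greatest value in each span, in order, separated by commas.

4 17 12 5 15 → max 17
17 12 5 15 2 → max 17
12 5 15 2 9 → max 15
5 15 2 9 17 → max 17
15 2 9 17 16 → max 17
2 9 17 16 12 → max 17
9 17 16 12 7 → max 17
17 16 12 7 13 → max 17

17, 17, 15, 17, 17, 17, 17, 17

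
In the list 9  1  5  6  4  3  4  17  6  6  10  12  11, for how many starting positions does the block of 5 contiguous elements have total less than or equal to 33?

(9, 1, 5, 6, 4) → sum 25  ≤ 33 ✓
(1, 5, 6, 4, 3) → sum 19  ≤ 33 ✓
(5, 6, 4, 3, 4) → sum 22  ≤ 33 ✓
(6, 4, 3, 4, 17) → sum 34
(4, 3, 4, 17, 6) → sum 34
(3, 4, 17, 6, 6) → sum 36
(4, 17, 6, 6, 10) → sum 43
(17, 6, 6, 10, 12) → sum 51
(6, 6, 10, 12, 11) → sum 45
3 windows satisfy the condition.

3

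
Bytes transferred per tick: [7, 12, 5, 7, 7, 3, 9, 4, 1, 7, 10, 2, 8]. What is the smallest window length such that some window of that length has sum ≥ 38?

add 7: running sum 7 < 38
add 12: running sum 19 < 38
add 5: running sum 24 < 38
add 7: running sum 31 < 38
end 4: [7, 12, 5, 7, 7] sum 38, len 5
end 5: [7, 12, 5, 7, 7, 3] sum 41, len 6
end 6: [12, 5, 7, 7, 3, 9] sum 43, len 6
end 7: [12, 5, 7, 7, 3, 9, 4] sum 47, len 7
end 8: [12, 5, 7, 7, 3, 9, 4, 1] sum 48, len 8
end 9: [7, 7, 3, 9, 4, 1, 7] sum 38, len 7
end 10: [7, 3, 9, 4, 1, 7, 10] sum 41, len 7
end 11: [7, 3, 9, 4, 1, 7, 10, 2] sum 43, len 8
end 12: [9, 4, 1, 7, 10, 2, 8] sum 41, len 7
Shortest qualifying length: 5.

5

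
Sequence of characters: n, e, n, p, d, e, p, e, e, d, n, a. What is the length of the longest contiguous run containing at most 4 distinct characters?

11

Extend right; when distinct count exceeds 4, shrink from the left:
[n] 1 distinct, len 1
[n, e] 2 distinct, len 2
[n, e, n] 2 distinct, len 3
[n, e, n, p] 3 distinct, len 4
[n, e, n, p, d] 4 distinct, len 5
[n, e, n, p, d, e] 4 distinct, len 6
[n, e, n, p, d, e, p] 4 distinct, len 7
[n, e, n, p, d, e, p, e] 4 distinct, len 8
[n, e, n, p, d, e, p, e, e] 4 distinct, len 9
[n, e, n, p, d, e, p, e, e, d] 4 distinct, len 10
[n, e, n, p, d, e, p, e, e, d, n] 4 distinct, len 11
[e, e, d, n, a] 4 distinct, len 5
Longest length with ≤4 distinct: 11.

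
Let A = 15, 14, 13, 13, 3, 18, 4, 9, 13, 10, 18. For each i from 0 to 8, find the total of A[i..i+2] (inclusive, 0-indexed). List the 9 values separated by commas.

[15, 14, 13] → sum 42
[14, 13, 13] → sum 40
[13, 13, 3] → sum 29
[13, 3, 18] → sum 34
[3, 18, 4] → sum 25
[18, 4, 9] → sum 31
[4, 9, 13] → sum 26
[9, 13, 10] → sum 32
[13, 10, 18] → sum 41

42, 40, 29, 34, 25, 31, 26, 32, 41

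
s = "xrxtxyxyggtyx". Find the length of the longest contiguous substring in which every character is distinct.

[x] len 1
[x, r] len 2
[r, x] len 2
[r, x, t] len 3
[t, x] len 2
[t, x, y] len 3
[y, x] len 2
[x, y] len 2
[x, y, g] len 3
[g] len 1
[g, t] len 2
[g, t, y] len 3
[g, t, y, x] len 4
Longest all-distinct length: 4.

4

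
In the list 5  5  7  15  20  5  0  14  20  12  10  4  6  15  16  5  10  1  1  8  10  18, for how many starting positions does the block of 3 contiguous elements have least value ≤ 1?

5 5 7 → min 5
5 7 15 → min 5
7 15 20 → min 7
15 20 5 → min 5
20 5 0 → min 0  ≤ 1 ✓
5 0 14 → min 0  ≤ 1 ✓
0 14 20 → min 0  ≤ 1 ✓
14 20 12 → min 12
20 12 10 → min 10
12 10 4 → min 4
10 4 6 → min 4
4 6 15 → min 4
6 15 16 → min 6
15 16 5 → min 5
16 5 10 → min 5
5 10 1 → min 1  ≤ 1 ✓
10 1 1 → min 1  ≤ 1 ✓
1 1 8 → min 1  ≤ 1 ✓
1 8 10 → min 1  ≤ 1 ✓
8 10 18 → min 8
7 windows satisfy the condition.

7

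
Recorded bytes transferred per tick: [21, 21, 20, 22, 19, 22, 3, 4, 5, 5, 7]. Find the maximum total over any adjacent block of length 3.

(21, 21, 20) → sum 62
(21, 20, 22) → sum 63
(20, 22, 19) → sum 61
(22, 19, 22) → sum 63
(19, 22, 3) → sum 44
(22, 3, 4) → sum 29
(3, 4, 5) → sum 12
(4, 5, 5) → sum 14
(5, 5, 7) → sum 17
Maximum of these is 63.

63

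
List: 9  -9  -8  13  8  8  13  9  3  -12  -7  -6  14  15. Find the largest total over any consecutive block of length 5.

51

(9, -9, -8, 13, 8) → sum 13
(-9, -8, 13, 8, 8) → sum 12
(-8, 13, 8, 8, 13) → sum 34
(13, 8, 8, 13, 9) → sum 51
(8, 8, 13, 9, 3) → sum 41
(8, 13, 9, 3, -12) → sum 21
(13, 9, 3, -12, -7) → sum 6
(9, 3, -12, -7, -6) → sum -13
(3, -12, -7, -6, 14) → sum -8
(-12, -7, -6, 14, 15) → sum 4
Largest of these is 51.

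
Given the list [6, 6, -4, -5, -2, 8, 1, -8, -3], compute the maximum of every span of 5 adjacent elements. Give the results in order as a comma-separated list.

6 6 -4 -5 -2 → max 6
6 -4 -5 -2 8 → max 8
-4 -5 -2 8 1 → max 8
-5 -2 8 1 -8 → max 8
-2 8 1 -8 -3 → max 8

6, 8, 8, 8, 8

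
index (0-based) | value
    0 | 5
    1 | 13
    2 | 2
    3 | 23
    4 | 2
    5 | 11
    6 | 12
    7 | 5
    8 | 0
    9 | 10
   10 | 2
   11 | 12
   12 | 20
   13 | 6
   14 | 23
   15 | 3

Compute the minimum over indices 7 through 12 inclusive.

Elements at indices 7..12: 5, 0, 10, 2, 12, 20
min(5, 0, 10, 2, 12, 20) = 0

0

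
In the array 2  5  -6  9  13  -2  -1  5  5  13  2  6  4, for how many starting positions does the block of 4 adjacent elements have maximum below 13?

2

[2, 5, -6, 9] → max 9  < 13 ✓
[5, -6, 9, 13] → max 13
[-6, 9, 13, -2] → max 13
[9, 13, -2, -1] → max 13
[13, -2, -1, 5] → max 13
[-2, -1, 5, 5] → max 5  < 13 ✓
[-1, 5, 5, 13] → max 13
[5, 5, 13, 2] → max 13
[5, 13, 2, 6] → max 13
[13, 2, 6, 4] → max 13
2 windows satisfy the condition.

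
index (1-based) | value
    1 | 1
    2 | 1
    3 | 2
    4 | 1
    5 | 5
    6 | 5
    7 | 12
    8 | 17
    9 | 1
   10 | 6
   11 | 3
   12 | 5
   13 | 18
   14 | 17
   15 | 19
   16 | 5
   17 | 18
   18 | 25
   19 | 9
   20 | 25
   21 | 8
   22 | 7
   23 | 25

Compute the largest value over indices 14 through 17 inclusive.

19

Elements at indices 14..17: 17, 19, 5, 18
max(17, 19, 5, 18) = 19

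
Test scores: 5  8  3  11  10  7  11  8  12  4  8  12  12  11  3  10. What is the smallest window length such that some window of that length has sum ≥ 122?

14

add 5: running sum 5 < 122
add 8: running sum 13 < 122
add 3: running sum 16 < 122
add 11: running sum 27 < 122
add 10: running sum 37 < 122
add 7: running sum 44 < 122
add 11: running sum 55 < 122
add 8: running sum 63 < 122
add 12: running sum 75 < 122
add 4: running sum 79 < 122
add 8: running sum 87 < 122
add 12: running sum 99 < 122
add 12: running sum 111 < 122
end 13: [5, 8, 3, 11, 10, 7, 11, 8, 12, 4, 8, 12, 12, 11] sum 122, len 14
end 14: [5, 8, 3, 11, 10, 7, 11, 8, 12, 4, 8, 12, 12, 11, 3] sum 125, len 15
end 15: [3, 11, 10, 7, 11, 8, 12, 4, 8, 12, 12, 11, 3, 10] sum 122, len 14
Shortest qualifying length: 14.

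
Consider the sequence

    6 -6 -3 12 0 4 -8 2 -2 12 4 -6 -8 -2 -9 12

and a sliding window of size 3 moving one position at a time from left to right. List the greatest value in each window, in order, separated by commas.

[6, -6, -3] → max 6
[-6, -3, 12] → max 12
[-3, 12, 0] → max 12
[12, 0, 4] → max 12
[0, 4, -8] → max 4
[4, -8, 2] → max 4
[-8, 2, -2] → max 2
[2, -2, 12] → max 12
[-2, 12, 4] → max 12
[12, 4, -6] → max 12
[4, -6, -8] → max 4
[-6, -8, -2] → max -2
[-8, -2, -9] → max -2
[-2, -9, 12] → max 12

6, 12, 12, 12, 4, 4, 2, 12, 12, 12, 4, -2, -2, 12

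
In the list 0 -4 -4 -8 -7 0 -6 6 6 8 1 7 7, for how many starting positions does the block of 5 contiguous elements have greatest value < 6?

(0, -4, -4, -8, -7) → max 0  < 6 ✓
(-4, -4, -8, -7, 0) → max 0  < 6 ✓
(-4, -8, -7, 0, -6) → max 0  < 6 ✓
(-8, -7, 0, -6, 6) → max 6
(-7, 0, -6, 6, 6) → max 6
(0, -6, 6, 6, 8) → max 8
(-6, 6, 6, 8, 1) → max 8
(6, 6, 8, 1, 7) → max 8
(6, 8, 1, 7, 7) → max 8
3 windows satisfy the condition.

3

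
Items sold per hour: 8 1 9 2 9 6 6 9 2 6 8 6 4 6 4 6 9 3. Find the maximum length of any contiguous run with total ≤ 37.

[8] sum 8 len 1
[8, 1] sum 9 len 2
[8, 1, 9] sum 18 len 3
[8, 1, 9, 2] sum 20 len 4
[8, 1, 9, 2, 9] sum 29 len 5
[8, 1, 9, 2, 9, 6] sum 35 len 6
[1, 9, 2, 9, 6, 6] sum 33 len 6
[2, 9, 6, 6, 9] sum 32 len 5
[2, 9, 6, 6, 9, 2] sum 34 len 6
[6, 6, 9, 2, 6] sum 29 len 5
[6, 6, 9, 2, 6, 8] sum 37 len 6
[6, 9, 2, 6, 8, 6] sum 37 len 6
[9, 2, 6, 8, 6, 4] sum 35 len 6
[2, 6, 8, 6, 4, 6] sum 32 len 6
[2, 6, 8, 6, 4, 6, 4] sum 36 len 7
[8, 6, 4, 6, 4, 6] sum 34 len 6
[6, 4, 6, 4, 6, 9] sum 35 len 6
[4, 6, 4, 6, 9, 3] sum 32 len 6
Longest length seen: 7.

7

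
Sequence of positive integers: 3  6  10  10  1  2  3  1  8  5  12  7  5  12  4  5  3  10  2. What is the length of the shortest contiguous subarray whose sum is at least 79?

Extend right; whenever the sum reaches 79, record the length and shrink from the left:
add 3: running sum 3 < 79
add 6: running sum 9 < 79
add 10: running sum 19 < 79
add 10: running sum 29 < 79
add 1: running sum 30 < 79
add 2: running sum 32 < 79
add 3: running sum 35 < 79
add 1: running sum 36 < 79
add 8: running sum 44 < 79
add 5: running sum 49 < 79
add 12: running sum 61 < 79
add 7: running sum 68 < 79
add 5: running sum 73 < 79
end 13: [6, 10, 10, 1, 2, 3, 1, 8, 5, 12, 7, 5, 12] sum 82, len 13
end 14: [10, 10, 1, 2, 3, 1, 8, 5, 12, 7, 5, 12, 4] sum 80, len 13
end 15: [10, 10, 1, 2, 3, 1, 8, 5, 12, 7, 5, 12, 4, 5] sum 85, len 14
end 16: [10, 10, 1, 2, 3, 1, 8, 5, 12, 7, 5, 12, 4, 5, 3] sum 88, len 15
end 17: [10, 1, 2, 3, 1, 8, 5, 12, 7, 5, 12, 4, 5, 3, 10] sum 88, len 15
end 18: [2, 3, 1, 8, 5, 12, 7, 5, 12, 4, 5, 3, 10, 2] sum 79, len 14
Shortest qualifying length: 13.

13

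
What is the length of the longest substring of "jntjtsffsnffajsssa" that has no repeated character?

add j: [j] len 1
add n: [j, n] len 2
add t: [j, n, t] len 3
add j (repeat j, move left end past it): [n, t, j] len 3
add t (repeat t, move left end past it): [j, t] len 2
add s: [j, t, s] len 3
add f: [j, t, s, f] len 4
add f (repeat f, move left end past it): [f] len 1
add s: [f, s] len 2
add n: [f, s, n] len 3
add f (repeat f, move left end past it): [s, n, f] len 3
add f (repeat f, move left end past it): [f] len 1
add a: [f, a] len 2
add j: [f, a, j] len 3
add s: [f, a, j, s] len 4
add s (repeat s, move left end past it): [s] len 1
add s (repeat s, move left end past it): [s] len 1
add a: [s, a] len 2
Longest all-distinct length: 4.

4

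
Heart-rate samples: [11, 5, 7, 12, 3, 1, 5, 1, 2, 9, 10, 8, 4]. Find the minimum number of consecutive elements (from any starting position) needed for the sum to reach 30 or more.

4

add 11: running sum 11 < 30
add 5: running sum 16 < 30
add 7: running sum 23 < 30
add 12: shortest ending here [11, 5, 7, 12] sum 35, len 4
add 3: shortest ending here [11, 5, 7, 12, 3] sum 38, len 5
add 1: shortest ending here [11, 5, 7, 12, 3, 1] sum 39, len 6
add 5: shortest ending here [5, 7, 12, 3, 1, 5] sum 33, len 6
add 1: shortest ending here [5, 7, 12, 3, 1, 5, 1] sum 34, len 7
add 2: shortest ending here [7, 12, 3, 1, 5, 1, 2] sum 31, len 7
add 9: shortest ending here [12, 3, 1, 5, 1, 2, 9] sum 33, len 7
add 10: shortest ending here [3, 1, 5, 1, 2, 9, 10] sum 31, len 7
add 8: shortest ending here [1, 2, 9, 10, 8] sum 30, len 5
add 4: shortest ending here [9, 10, 8, 4] sum 31, len 4
Shortest qualifying length: 4.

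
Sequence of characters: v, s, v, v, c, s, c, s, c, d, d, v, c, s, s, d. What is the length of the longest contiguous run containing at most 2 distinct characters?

5

[v] 1 distinct, len 1
[v, s] 2 distinct, len 2
[v, s, v] 2 distinct, len 3
[v, s, v, v] 2 distinct, len 4
[v, v, c] 2 distinct, len 3
[c, s] 2 distinct, len 2
[c, s, c] 2 distinct, len 3
[c, s, c, s] 2 distinct, len 4
[c, s, c, s, c] 2 distinct, len 5
[c, d] 2 distinct, len 2
[c, d, d] 2 distinct, len 3
[d, d, v] 2 distinct, len 3
[v, c] 2 distinct, len 2
[c, s] 2 distinct, len 2
[c, s, s] 2 distinct, len 3
[s, s, d] 2 distinct, len 3
Longest length with ≤2 distinct: 5.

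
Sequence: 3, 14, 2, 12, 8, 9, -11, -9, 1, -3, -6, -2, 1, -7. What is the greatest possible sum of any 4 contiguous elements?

(3, 14, 2, 12) → sum 31
(14, 2, 12, 8) → sum 36
(2, 12, 8, 9) → sum 31
(12, 8, 9, -11) → sum 18
(8, 9, -11, -9) → sum -3
(9, -11, -9, 1) → sum -10
(-11, -9, 1, -3) → sum -22
(-9, 1, -3, -6) → sum -17
(1, -3, -6, -2) → sum -10
(-3, -6, -2, 1) → sum -10
(-6, -2, 1, -7) → sum -14
Greatest of these is 36.

36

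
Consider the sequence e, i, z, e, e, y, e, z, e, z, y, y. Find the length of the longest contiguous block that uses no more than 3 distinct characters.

10

Extend right; when distinct count exceeds 3, shrink from the left:
add e: window [e] (1 distinct), len 1
add i: window [e, i] (2 distinct), len 2
add z: window [e, i, z] (3 distinct), len 3
add e: window [e, i, z, e] (3 distinct), len 4
add e: window [e, i, z, e, e] (3 distinct), len 5
add y: window [z, e, e, y] (3 distinct), len 4
add e: window [z, e, e, y, e] (3 distinct), len 5
add z: window [z, e, e, y, e, z] (3 distinct), len 6
add e: window [z, e, e, y, e, z, e] (3 distinct), len 7
add z: window [z, e, e, y, e, z, e, z] (3 distinct), len 8
add y: window [z, e, e, y, e, z, e, z, y] (3 distinct), len 9
add y: window [z, e, e, y, e, z, e, z, y, y] (3 distinct), len 10
Longest length with ≤3 distinct: 10.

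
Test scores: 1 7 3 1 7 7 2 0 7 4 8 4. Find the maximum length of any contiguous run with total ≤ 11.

3

[1] sum 1 len 1
[1, 7] sum 8 len 2
[1, 7, 3] sum 11 len 3
[7, 3, 1] sum 11 len 3
[3, 1, 7] sum 11 len 3
[7] sum 7 len 1
[7, 2] sum 9 len 2
[7, 2, 0] sum 9 len 3
[2, 0, 7] sum 9 len 3
[0, 7, 4] sum 11 len 3
[8] sum 8 len 1
[4] sum 4 len 1
Longest length seen: 3.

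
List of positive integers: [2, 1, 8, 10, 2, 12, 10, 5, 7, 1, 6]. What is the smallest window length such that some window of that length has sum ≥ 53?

7

add 2: running sum 2 < 53
add 1: running sum 3 < 53
add 8: running sum 11 < 53
add 10: running sum 21 < 53
add 2: running sum 23 < 53
add 12: running sum 35 < 53
add 10: running sum 45 < 53
add 5: running sum 50 < 53
add 7: shortest ending here [8, 10, 2, 12, 10, 5, 7] sum 54, len 7
add 1: shortest ending here [8, 10, 2, 12, 10, 5, 7, 1] sum 55, len 8
add 6: shortest ending here [10, 2, 12, 10, 5, 7, 1, 6] sum 53, len 8
Shortest qualifying length: 7.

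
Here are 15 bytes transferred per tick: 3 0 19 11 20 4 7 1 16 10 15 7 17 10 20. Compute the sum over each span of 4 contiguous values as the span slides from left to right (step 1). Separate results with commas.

Sliding a size-4 window across the 15 values:
3 0 19 11 → sum 33
0 19 11 20 → sum 50
19 11 20 4 → sum 54
11 20 4 7 → sum 42
20 4 7 1 → sum 32
4 7 1 16 → sum 28
7 1 16 10 → sum 34
1 16 10 15 → sum 42
16 10 15 7 → sum 48
10 15 7 17 → sum 49
15 7 17 10 → sum 49
7 17 10 20 → sum 54

33, 50, 54, 42, 32, 28, 34, 42, 48, 49, 49, 54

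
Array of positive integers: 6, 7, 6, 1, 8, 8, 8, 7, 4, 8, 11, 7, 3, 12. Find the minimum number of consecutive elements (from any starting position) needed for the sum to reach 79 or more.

add 6: running sum 6 < 79
add 7: running sum 13 < 79
add 6: running sum 19 < 79
add 1: running sum 20 < 79
add 8: running sum 28 < 79
add 8: running sum 36 < 79
add 8: running sum 44 < 79
add 7: running sum 51 < 79
add 4: running sum 55 < 79
add 8: running sum 63 < 79
add 11: running sum 74 < 79
add 7: shortest ending here [6, 7, 6, 1, 8, 8, 8, 7, 4, 8, 11, 7] sum 81, len 12
add 3: shortest ending here [6, 7, 6, 1, 8, 8, 8, 7, 4, 8, 11, 7, 3] sum 84, len 13
add 12: shortest ending here [6, 1, 8, 8, 8, 7, 4, 8, 11, 7, 3, 12] sum 83, len 12
Shortest qualifying length: 12.

12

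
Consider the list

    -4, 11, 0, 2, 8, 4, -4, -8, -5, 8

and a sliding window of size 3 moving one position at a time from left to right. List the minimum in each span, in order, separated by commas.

-4, 0, 0, 2, -4, -8, -8, -8

(-4, 11, 0) → min -4
(11, 0, 2) → min 0
(0, 2, 8) → min 0
(2, 8, 4) → min 2
(8, 4, -4) → min -4
(4, -4, -8) → min -8
(-4, -8, -5) → min -8
(-8, -5, 8) → min -8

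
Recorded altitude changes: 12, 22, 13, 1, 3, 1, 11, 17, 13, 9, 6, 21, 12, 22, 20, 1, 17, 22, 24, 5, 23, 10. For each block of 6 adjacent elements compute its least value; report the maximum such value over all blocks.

6

Window mins for each of the 17 positions:
12 22 13 1 3 1 → min 1
22 13 1 3 1 11 → min 1
13 1 3 1 11 17 → min 1
1 3 1 11 17 13 → min 1
3 1 11 17 13 9 → min 1
1 11 17 13 9 6 → min 1
11 17 13 9 6 21 → min 6
17 13 9 6 21 12 → min 6
13 9 6 21 12 22 → min 6
9 6 21 12 22 20 → min 6
6 21 12 22 20 1 → min 1
21 12 22 20 1 17 → min 1
12 22 20 1 17 22 → min 1
22 20 1 17 22 24 → min 1
20 1 17 22 24 5 → min 1
1 17 22 24 5 23 → min 1
17 22 24 5 23 10 → min 5
Maximum of these is 6.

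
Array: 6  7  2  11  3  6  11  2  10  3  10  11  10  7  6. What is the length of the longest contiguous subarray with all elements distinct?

[6] len 1
[6, 7] len 2
[6, 7, 2] len 3
[6, 7, 2, 11] len 4
[6, 7, 2, 11, 3] len 5
[7, 2, 11, 3, 6] len 5
[3, 6, 11] len 3
[3, 6, 11, 2] len 4
[3, 6, 11, 2, 10] len 5
[6, 11, 2, 10, 3] len 5
[3, 10] len 2
[3, 10, 11] len 3
[11, 10] len 2
[11, 10, 7] len 3
[11, 10, 7, 6] len 4
Longest all-distinct length: 5.

5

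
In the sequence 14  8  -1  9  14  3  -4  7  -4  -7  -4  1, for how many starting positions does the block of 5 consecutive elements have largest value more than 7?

(14, 8, -1, 9, 14) → max 14  > 7 ✓
(8, -1, 9, 14, 3) → max 14  > 7 ✓
(-1, 9, 14, 3, -4) → max 14  > 7 ✓
(9, 14, 3, -4, 7) → max 14  > 7 ✓
(14, 3, -4, 7, -4) → max 14  > 7 ✓
(3, -4, 7, -4, -7) → max 7
(-4, 7, -4, -7, -4) → max 7
(7, -4, -7, -4, 1) → max 7
5 windows satisfy the condition.

5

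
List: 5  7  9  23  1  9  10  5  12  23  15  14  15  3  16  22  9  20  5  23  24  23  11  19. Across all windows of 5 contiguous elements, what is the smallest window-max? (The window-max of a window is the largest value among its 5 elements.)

12

[5, 7, 9, 23, 1] → max 23
[7, 9, 23, 1, 9] → max 23
[9, 23, 1, 9, 10] → max 23
[23, 1, 9, 10, 5] → max 23
[1, 9, 10, 5, 12] → max 12
[9, 10, 5, 12, 23] → max 23
[10, 5, 12, 23, 15] → max 23
[5, 12, 23, 15, 14] → max 23
[12, 23, 15, 14, 15] → max 23
[23, 15, 14, 15, 3] → max 23
[15, 14, 15, 3, 16] → max 16
[14, 15, 3, 16, 22] → max 22
[15, 3, 16, 22, 9] → max 22
[3, 16, 22, 9, 20] → max 22
[16, 22, 9, 20, 5] → max 22
[22, 9, 20, 5, 23] → max 23
[9, 20, 5, 23, 24] → max 24
[20, 5, 23, 24, 23] → max 24
[5, 23, 24, 23, 11] → max 24
[23, 24, 23, 11, 19] → max 24
Smallest of these is 12.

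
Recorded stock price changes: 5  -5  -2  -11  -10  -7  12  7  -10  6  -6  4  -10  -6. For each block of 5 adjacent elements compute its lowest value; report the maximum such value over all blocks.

Each size-5 window and its min:
(5, -5, -2, -11, -10) → min -11
(-5, -2, -11, -10, -7) → min -11
(-2, -11, -10, -7, 12) → min -11
(-11, -10, -7, 12, 7) → min -11
(-10, -7, 12, 7, -10) → min -10
(-7, 12, 7, -10, 6) → min -10
(12, 7, -10, 6, -6) → min -10
(7, -10, 6, -6, 4) → min -10
(-10, 6, -6, 4, -10) → min -10
(6, -6, 4, -10, -6) → min -10
Maximum of these is -10.

-10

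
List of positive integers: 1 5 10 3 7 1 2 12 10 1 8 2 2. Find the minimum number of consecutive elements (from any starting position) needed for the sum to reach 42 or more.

7

Extend right; whenever the sum reaches 42, record the length and shrink from the left:
add 1: running sum 1 < 42
add 5: running sum 6 < 42
add 10: running sum 16 < 42
add 3: running sum 19 < 42
add 7: running sum 26 < 42
add 1: running sum 27 < 42
add 2: running sum 29 < 42
add 12: running sum 41 < 42
add 10: shortest ending here [10, 3, 7, 1, 2, 12, 10] sum 45, len 7
add 1: shortest ending here [10, 3, 7, 1, 2, 12, 10, 1] sum 46, len 8
add 8: shortest ending here [3, 7, 1, 2, 12, 10, 1, 8] sum 44, len 8
add 2: shortest ending here [7, 1, 2, 12, 10, 1, 8, 2] sum 43, len 8
add 2: shortest ending here [7, 1, 2, 12, 10, 1, 8, 2, 2] sum 45, len 9
Shortest qualifying length: 7.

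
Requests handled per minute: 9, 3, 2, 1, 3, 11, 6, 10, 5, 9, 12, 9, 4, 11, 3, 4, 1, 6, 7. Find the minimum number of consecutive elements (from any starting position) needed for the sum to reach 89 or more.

13

add 9: running sum 9 < 89
add 3: running sum 12 < 89
add 2: running sum 14 < 89
add 1: running sum 15 < 89
add 3: running sum 18 < 89
add 11: running sum 29 < 89
add 6: running sum 35 < 89
add 10: running sum 45 < 89
add 5: running sum 50 < 89
add 9: running sum 59 < 89
add 12: running sum 71 < 89
add 9: running sum 80 < 89
add 4: running sum 84 < 89
add 11: shortest ending here [9, 3, 2, 1, 3, 11, 6, 10, 5, 9, 12, 9, 4, 11] sum 95, len 14
add 3: shortest ending here [3, 2, 1, 3, 11, 6, 10, 5, 9, 12, 9, 4, 11, 3] sum 89, len 14
add 4: shortest ending here [2, 1, 3, 11, 6, 10, 5, 9, 12, 9, 4, 11, 3, 4] sum 90, len 14
add 1: shortest ending here [1, 3, 11, 6, 10, 5, 9, 12, 9, 4, 11, 3, 4, 1] sum 89, len 14
add 6: shortest ending here [11, 6, 10, 5, 9, 12, 9, 4, 11, 3, 4, 1, 6] sum 91, len 13
add 7: shortest ending here [11, 6, 10, 5, 9, 12, 9, 4, 11, 3, 4, 1, 6, 7] sum 98, len 14
Shortest qualifying length: 13.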